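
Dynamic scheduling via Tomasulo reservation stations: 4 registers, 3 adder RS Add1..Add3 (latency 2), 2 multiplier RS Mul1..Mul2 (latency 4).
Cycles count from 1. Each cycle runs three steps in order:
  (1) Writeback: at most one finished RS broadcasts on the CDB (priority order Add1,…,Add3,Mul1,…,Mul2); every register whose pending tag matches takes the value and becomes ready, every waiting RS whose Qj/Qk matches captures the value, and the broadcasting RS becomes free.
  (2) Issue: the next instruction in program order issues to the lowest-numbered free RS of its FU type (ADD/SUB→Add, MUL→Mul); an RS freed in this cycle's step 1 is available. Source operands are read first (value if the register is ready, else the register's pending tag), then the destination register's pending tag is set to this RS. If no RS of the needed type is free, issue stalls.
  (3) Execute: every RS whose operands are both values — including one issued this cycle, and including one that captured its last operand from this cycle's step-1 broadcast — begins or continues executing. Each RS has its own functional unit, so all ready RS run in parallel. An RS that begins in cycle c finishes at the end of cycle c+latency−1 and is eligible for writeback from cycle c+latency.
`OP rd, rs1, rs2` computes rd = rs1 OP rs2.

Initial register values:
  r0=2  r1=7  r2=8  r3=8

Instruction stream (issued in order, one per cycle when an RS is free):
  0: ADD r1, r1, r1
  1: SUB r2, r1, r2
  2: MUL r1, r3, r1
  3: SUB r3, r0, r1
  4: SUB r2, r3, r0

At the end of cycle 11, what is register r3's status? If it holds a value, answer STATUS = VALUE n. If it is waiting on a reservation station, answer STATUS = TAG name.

cycle 1: issue ADD r1<-Add1 // r0:2,r1:Add1,r2:8,r3:8
cycle 2: issue SUB r2<-Add2 // r0:2,r1:Add1,r2:Add2,r3:8
cycle 3: CDB Add1=14; issue MUL r1<-Mul1 // r0:2,r1:Mul1,r2:Add2,r3:8
cycle 4: issue SUB r3<-Add1 // r0:2,r1:Mul1,r2:Add2,r3:Add1
cycle 5: CDB Add2=6; issue SUB r2<-Add2 // r0:2,r1:Mul1,r2:Add2,r3:Add1
cycle 6: - // r0:2,r1:Mul1,r2:Add2,r3:Add1
cycle 7: CDB Mul1=112 // r0:2,r1:112,r2:Add2,r3:Add1
cycle 8: - // r0:2,r1:112,r2:Add2,r3:Add1
cycle 9: CDB Add1=-110 // r0:2,r1:112,r2:Add2,r3:-110
cycle 10: - // r0:2,r1:112,r2:Add2,r3:-110
cycle 11: CDB Add2=-112 // r0:2,r1:112,r2:-112,r3:-110

STATUS = VALUE -110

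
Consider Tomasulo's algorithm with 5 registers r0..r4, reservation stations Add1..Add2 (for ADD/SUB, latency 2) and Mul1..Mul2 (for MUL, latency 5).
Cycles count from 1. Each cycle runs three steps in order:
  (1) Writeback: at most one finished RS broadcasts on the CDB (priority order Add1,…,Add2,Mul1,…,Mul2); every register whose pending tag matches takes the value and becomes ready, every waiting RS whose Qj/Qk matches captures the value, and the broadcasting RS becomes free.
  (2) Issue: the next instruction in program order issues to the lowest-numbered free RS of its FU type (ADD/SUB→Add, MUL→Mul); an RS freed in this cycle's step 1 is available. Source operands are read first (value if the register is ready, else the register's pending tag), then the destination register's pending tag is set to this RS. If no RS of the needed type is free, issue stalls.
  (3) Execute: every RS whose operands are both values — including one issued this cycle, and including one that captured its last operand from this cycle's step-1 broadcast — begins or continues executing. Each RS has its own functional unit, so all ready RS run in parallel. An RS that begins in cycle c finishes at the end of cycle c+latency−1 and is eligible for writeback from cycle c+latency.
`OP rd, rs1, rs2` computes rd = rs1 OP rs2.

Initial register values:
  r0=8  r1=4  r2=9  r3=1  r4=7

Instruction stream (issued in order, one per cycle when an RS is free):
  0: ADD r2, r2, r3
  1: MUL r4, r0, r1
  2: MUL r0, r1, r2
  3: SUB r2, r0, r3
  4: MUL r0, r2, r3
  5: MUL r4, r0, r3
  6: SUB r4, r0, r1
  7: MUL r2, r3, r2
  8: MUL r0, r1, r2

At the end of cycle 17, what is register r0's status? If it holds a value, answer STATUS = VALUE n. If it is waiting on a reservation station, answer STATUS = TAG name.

cycle 1: issue ADD r2<-Add1 // r0:8,r1:4,r2:Add1,r3:1,r4:7
cycle 2: issue MUL r4<-Mul1 // r0:8,r1:4,r2:Add1,r3:1,r4:Mul1
cycle 3: CDB Add1=10; issue MUL r0<-Mul2 // r0:Mul2,r1:4,r2:10,r3:1,r4:Mul1
cycle 4: issue SUB r2<-Add1 // r0:Mul2,r1:4,r2:Add1,r3:1,r4:Mul1
cycle 5: stall // r0:Mul2,r1:4,r2:Add1,r3:1,r4:Mul1
cycle 6: stall // r0:Mul2,r1:4,r2:Add1,r3:1,r4:Mul1
cycle 7: CDB Mul1=32; issue MUL r0<-Mul1 // r0:Mul1,r1:4,r2:Add1,r3:1,r4:32
cycle 8: CDB Mul2=40; issue MUL r4<-Mul2 // r0:Mul1,r1:4,r2:Add1,r3:1,r4:Mul2
cycle 9: issue SUB r4<-Add2 // r0:Mul1,r1:4,r2:Add1,r3:1,r4:Add2
cycle 10: CDB Add1=39; stall // r0:Mul1,r1:4,r2:39,r3:1,r4:Add2
cycle 11: stall // r0:Mul1,r1:4,r2:39,r3:1,r4:Add2
cycle 12: stall // r0:Mul1,r1:4,r2:39,r3:1,r4:Add2
cycle 13: stall // r0:Mul1,r1:4,r2:39,r3:1,r4:Add2
cycle 14: stall // r0:Mul1,r1:4,r2:39,r3:1,r4:Add2
cycle 15: CDB Mul1=39; issue MUL r2<-Mul1 // r0:39,r1:4,r2:Mul1,r3:1,r4:Add2
cycle 16: stall // r0:39,r1:4,r2:Mul1,r3:1,r4:Add2
cycle 17: CDB Add2=35; stall // r0:39,r1:4,r2:Mul1,r3:1,r4:35

STATUS = VALUE 39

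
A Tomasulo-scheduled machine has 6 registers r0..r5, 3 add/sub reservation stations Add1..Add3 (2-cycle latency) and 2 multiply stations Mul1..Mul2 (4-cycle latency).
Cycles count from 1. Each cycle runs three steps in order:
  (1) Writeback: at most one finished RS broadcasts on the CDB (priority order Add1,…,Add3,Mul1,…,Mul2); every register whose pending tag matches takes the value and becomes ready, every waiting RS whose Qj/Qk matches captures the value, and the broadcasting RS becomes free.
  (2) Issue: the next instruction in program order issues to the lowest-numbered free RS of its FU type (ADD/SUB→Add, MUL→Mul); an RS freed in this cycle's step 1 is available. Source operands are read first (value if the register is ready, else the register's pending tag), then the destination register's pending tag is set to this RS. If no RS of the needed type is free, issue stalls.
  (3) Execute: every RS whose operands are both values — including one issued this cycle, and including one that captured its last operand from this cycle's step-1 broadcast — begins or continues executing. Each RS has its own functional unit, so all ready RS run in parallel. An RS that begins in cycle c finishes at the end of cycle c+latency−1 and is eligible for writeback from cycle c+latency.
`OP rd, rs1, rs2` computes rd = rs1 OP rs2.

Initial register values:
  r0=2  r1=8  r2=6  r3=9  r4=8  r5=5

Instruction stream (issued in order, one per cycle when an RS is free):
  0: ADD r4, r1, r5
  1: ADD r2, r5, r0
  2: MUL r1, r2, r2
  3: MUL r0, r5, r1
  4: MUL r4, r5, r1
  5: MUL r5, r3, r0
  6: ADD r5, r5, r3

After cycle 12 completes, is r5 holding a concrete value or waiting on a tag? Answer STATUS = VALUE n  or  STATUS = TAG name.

cycle 1: issue ADD r4<-Add1 // r0:2,r1:8,r2:6,r3:9,r4:Add1,r5:5
cycle 2: issue ADD r2<-Add2 // r0:2,r1:8,r2:Add2,r3:9,r4:Add1,r5:5
cycle 3: CDB Add1=13; issue MUL r1<-Mul1 // r0:2,r1:Mul1,r2:Add2,r3:9,r4:13,r5:5
cycle 4: CDB Add2=7; issue MUL r0<-Mul2 // r0:Mul2,r1:Mul1,r2:7,r3:9,r4:13,r5:5
cycle 5: stall // r0:Mul2,r1:Mul1,r2:7,r3:9,r4:13,r5:5
cycle 6: stall // r0:Mul2,r1:Mul1,r2:7,r3:9,r4:13,r5:5
cycle 7: stall // r0:Mul2,r1:Mul1,r2:7,r3:9,r4:13,r5:5
cycle 8: CDB Mul1=49; issue MUL r4<-Mul1 // r0:Mul2,r1:49,r2:7,r3:9,r4:Mul1,r5:5
cycle 9: stall // r0:Mul2,r1:49,r2:7,r3:9,r4:Mul1,r5:5
cycle 10: stall // r0:Mul2,r1:49,r2:7,r3:9,r4:Mul1,r5:5
cycle 11: stall // r0:Mul2,r1:49,r2:7,r3:9,r4:Mul1,r5:5
cycle 12: CDB Mul1=245; issue MUL r5<-Mul1 // r0:Mul2,r1:49,r2:7,r3:9,r4:245,r5:Mul1

STATUS = TAG Mul1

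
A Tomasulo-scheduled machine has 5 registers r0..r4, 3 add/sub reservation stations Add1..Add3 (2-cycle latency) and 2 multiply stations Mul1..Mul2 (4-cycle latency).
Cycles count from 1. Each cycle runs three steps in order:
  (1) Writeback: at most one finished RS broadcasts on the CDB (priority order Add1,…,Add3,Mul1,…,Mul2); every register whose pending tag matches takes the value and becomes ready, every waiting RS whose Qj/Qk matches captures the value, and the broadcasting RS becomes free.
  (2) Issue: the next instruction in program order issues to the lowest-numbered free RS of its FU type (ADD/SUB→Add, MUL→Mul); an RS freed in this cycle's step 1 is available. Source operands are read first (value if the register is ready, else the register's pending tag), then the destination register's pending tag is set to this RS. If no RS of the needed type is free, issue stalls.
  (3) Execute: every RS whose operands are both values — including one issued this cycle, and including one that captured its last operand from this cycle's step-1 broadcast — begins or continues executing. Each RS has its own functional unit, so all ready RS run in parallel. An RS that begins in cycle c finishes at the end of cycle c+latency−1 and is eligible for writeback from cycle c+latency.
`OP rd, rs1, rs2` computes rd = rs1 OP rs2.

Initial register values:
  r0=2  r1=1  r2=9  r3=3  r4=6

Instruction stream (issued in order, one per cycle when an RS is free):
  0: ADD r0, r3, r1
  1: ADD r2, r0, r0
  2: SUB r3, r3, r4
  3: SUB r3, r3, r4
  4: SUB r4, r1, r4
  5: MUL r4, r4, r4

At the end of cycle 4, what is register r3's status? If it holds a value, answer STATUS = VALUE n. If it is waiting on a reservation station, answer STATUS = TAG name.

  c1: issue ADD r0<-Add1  regs: r0:Add1,r1:1,r2:9,r3:3,r4:6
  c2: issue ADD r2<-Add2  regs: r0:Add1,r1:1,r2:Add2,r3:3,r4:6
  c3: CDB Add1=4; issue SUB r3<-Add1  regs: r0:4,r1:1,r2:Add2,r3:Add1,r4:6
  c4: issue SUB r3<-Add3  regs: r0:4,r1:1,r2:Add2,r3:Add3,r4:6

STATUS = TAG Add3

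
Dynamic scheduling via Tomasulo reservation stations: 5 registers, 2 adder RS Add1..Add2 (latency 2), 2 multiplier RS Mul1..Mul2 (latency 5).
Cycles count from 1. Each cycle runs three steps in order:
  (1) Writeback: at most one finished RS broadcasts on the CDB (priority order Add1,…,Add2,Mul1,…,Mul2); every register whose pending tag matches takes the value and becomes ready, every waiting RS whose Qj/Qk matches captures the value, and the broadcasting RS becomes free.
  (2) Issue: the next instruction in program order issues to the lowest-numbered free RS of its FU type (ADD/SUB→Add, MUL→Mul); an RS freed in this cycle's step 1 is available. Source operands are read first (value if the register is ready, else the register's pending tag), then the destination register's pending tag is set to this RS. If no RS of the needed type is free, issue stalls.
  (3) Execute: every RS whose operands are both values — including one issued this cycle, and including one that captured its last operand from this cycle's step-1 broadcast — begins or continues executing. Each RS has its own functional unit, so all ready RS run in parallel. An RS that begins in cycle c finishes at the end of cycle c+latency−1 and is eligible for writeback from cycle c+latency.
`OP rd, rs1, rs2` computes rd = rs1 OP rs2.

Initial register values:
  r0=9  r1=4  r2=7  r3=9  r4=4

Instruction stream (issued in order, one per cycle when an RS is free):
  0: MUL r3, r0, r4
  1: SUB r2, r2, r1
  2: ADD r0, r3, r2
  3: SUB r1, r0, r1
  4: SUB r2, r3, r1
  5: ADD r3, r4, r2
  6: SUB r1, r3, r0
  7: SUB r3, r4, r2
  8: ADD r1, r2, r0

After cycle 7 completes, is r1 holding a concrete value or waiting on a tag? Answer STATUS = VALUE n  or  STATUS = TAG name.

cycle 1: issue MUL r3<-Mul1 // r0:9,r1:4,r2:7,r3:Mul1,r4:4
cycle 2: issue SUB r2<-Add1 // r0:9,r1:4,r2:Add1,r3:Mul1,r4:4
cycle 3: issue ADD r0<-Add2 // r0:Add2,r1:4,r2:Add1,r3:Mul1,r4:4
cycle 4: CDB Add1=3; issue SUB r1<-Add1 // r0:Add2,r1:Add1,r2:3,r3:Mul1,r4:4
cycle 5: stall // r0:Add2,r1:Add1,r2:3,r3:Mul1,r4:4
cycle 6: CDB Mul1=36; stall // r0:Add2,r1:Add1,r2:3,r3:36,r4:4
cycle 7: stall // r0:Add2,r1:Add1,r2:3,r3:36,r4:4

STATUS = TAG Add1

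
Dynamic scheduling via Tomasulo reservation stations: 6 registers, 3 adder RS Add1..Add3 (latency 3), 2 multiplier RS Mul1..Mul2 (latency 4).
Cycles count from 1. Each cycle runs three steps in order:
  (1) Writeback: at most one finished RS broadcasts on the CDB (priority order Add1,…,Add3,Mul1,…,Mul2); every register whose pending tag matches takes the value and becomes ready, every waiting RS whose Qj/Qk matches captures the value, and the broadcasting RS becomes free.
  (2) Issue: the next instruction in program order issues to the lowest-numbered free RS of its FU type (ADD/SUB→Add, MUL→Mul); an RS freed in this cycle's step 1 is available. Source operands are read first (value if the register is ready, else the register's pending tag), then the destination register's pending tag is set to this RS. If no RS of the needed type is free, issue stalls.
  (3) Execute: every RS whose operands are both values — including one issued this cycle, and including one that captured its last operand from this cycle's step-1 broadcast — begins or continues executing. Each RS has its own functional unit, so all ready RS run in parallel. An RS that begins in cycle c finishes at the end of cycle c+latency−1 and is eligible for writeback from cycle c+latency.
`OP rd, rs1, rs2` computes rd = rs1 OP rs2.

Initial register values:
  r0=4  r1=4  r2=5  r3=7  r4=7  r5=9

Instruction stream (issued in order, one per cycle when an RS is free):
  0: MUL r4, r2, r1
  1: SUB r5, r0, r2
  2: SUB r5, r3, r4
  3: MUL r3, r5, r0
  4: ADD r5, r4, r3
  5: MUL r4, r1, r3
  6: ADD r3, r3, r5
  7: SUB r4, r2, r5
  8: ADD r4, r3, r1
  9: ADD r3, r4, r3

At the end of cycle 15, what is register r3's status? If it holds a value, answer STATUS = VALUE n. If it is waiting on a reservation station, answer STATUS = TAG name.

c1: issue MUL r4<-Mul1 | r0:4,r1:4,r2:5,r3:7,r4:Mul1,r5:9
c2: issue SUB r5<-Add1 | r0:4,r1:4,r2:5,r3:7,r4:Mul1,r5:Add1
c3: issue SUB r5<-Add2 | r0:4,r1:4,r2:5,r3:7,r4:Mul1,r5:Add2
c4: issue MUL r3<-Mul2 | r0:4,r1:4,r2:5,r3:Mul2,r4:Mul1,r5:Add2
c5: CDB Add1=-1; issue ADD r5<-Add1 | r0:4,r1:4,r2:5,r3:Mul2,r4:Mul1,r5:Add1
c6: CDB Mul1=20; issue MUL r4<-Mul1 | r0:4,r1:4,r2:5,r3:Mul2,r4:Mul1,r5:Add1
c7: issue ADD r3<-Add3 | r0:4,r1:4,r2:5,r3:Add3,r4:Mul1,r5:Add1
c8: stall | r0:4,r1:4,r2:5,r3:Add3,r4:Mul1,r5:Add1
c9: CDB Add2=-13; issue SUB r4<-Add2 | r0:4,r1:4,r2:5,r3:Add3,r4:Add2,r5:Add1
c10: stall | r0:4,r1:4,r2:5,r3:Add3,r4:Add2,r5:Add1
c11: stall | r0:4,r1:4,r2:5,r3:Add3,r4:Add2,r5:Add1
c12: stall | r0:4,r1:4,r2:5,r3:Add3,r4:Add2,r5:Add1
c13: CDB Mul2=-52; stall | r0:4,r1:4,r2:5,r3:Add3,r4:Add2,r5:Add1
c14: stall | r0:4,r1:4,r2:5,r3:Add3,r4:Add2,r5:Add1
c15: stall | r0:4,r1:4,r2:5,r3:Add3,r4:Add2,r5:Add1

STATUS = TAG Add3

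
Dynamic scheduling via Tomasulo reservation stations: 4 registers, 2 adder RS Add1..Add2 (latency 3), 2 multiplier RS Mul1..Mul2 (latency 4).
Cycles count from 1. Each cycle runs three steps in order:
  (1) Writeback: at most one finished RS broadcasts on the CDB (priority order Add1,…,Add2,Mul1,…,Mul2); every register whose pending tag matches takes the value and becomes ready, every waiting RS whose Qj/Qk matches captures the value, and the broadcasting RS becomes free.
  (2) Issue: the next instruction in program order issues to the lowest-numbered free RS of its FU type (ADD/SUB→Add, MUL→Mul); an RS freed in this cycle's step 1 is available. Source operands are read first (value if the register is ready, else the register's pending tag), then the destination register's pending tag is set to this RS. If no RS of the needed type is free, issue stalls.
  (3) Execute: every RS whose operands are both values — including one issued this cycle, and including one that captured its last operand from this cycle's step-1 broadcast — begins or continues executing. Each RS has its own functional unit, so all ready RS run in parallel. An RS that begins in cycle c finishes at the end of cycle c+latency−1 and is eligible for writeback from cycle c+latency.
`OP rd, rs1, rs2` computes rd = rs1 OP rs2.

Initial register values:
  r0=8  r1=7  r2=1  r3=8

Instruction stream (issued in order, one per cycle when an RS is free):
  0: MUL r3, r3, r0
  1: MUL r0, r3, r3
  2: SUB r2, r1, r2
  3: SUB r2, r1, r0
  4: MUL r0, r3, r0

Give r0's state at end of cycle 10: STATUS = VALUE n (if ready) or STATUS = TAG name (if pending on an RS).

STATUS = TAG Mul1

cycle 1: issue MUL r3<-Mul1 // r0:8,r1:7,r2:1,r3:Mul1
cycle 2: issue MUL r0<-Mul2 // r0:Mul2,r1:7,r2:1,r3:Mul1
cycle 3: issue SUB r2<-Add1 // r0:Mul2,r1:7,r2:Add1,r3:Mul1
cycle 4: issue SUB r2<-Add2 // r0:Mul2,r1:7,r2:Add2,r3:Mul1
cycle 5: CDB Mul1=64; issue MUL r0<-Mul1 // r0:Mul1,r1:7,r2:Add2,r3:64
cycle 6: CDB Add1=6 // r0:Mul1,r1:7,r2:Add2,r3:64
cycle 7: - // r0:Mul1,r1:7,r2:Add2,r3:64
cycle 8: - // r0:Mul1,r1:7,r2:Add2,r3:64
cycle 9: CDB Mul2=4096 // r0:Mul1,r1:7,r2:Add2,r3:64
cycle 10: - // r0:Mul1,r1:7,r2:Add2,r3:64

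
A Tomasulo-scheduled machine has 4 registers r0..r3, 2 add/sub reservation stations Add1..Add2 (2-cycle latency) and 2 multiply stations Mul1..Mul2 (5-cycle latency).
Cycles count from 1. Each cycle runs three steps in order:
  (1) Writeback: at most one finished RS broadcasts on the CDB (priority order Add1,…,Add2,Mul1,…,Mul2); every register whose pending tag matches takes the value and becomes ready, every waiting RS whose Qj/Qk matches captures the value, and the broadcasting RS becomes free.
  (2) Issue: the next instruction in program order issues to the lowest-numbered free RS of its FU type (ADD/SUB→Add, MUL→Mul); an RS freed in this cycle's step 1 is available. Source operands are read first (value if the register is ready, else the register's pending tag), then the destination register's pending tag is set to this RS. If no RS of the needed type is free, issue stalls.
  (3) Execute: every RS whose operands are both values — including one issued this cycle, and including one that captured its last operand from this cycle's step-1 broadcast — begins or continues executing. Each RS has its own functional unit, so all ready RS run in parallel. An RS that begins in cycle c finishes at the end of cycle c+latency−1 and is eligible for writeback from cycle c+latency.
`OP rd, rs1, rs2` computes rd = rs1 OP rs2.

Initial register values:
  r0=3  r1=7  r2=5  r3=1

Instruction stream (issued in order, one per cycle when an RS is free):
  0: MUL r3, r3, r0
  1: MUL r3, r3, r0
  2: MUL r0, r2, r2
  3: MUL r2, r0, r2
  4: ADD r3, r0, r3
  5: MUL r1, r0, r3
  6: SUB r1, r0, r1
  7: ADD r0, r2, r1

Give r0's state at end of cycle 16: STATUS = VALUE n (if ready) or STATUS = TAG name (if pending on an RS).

STATUS = TAG Add2

  c1: issue MUL r3<-Mul1  regs: r0:3,r1:7,r2:5,r3:Mul1
  c2: issue MUL r3<-Mul2  regs: r0:3,r1:7,r2:5,r3:Mul2
  c3: stall  regs: r0:3,r1:7,r2:5,r3:Mul2
  c4: stall  regs: r0:3,r1:7,r2:5,r3:Mul2
  c5: stall  regs: r0:3,r1:7,r2:5,r3:Mul2
  c6: CDB Mul1=3; issue MUL r0<-Mul1  regs: r0:Mul1,r1:7,r2:5,r3:Mul2
  c7: stall  regs: r0:Mul1,r1:7,r2:5,r3:Mul2
  c8: stall  regs: r0:Mul1,r1:7,r2:5,r3:Mul2
  c9: stall  regs: r0:Mul1,r1:7,r2:5,r3:Mul2
  c10: stall  regs: r0:Mul1,r1:7,r2:5,r3:Mul2
  c11: CDB Mul1=25; issue MUL r2<-Mul1  regs: r0:25,r1:7,r2:Mul1,r3:Mul2
  c12: CDB Mul2=9; issue ADD r3<-Add1  regs: r0:25,r1:7,r2:Mul1,r3:Add1
  c13: issue MUL r1<-Mul2  regs: r0:25,r1:Mul2,r2:Mul1,r3:Add1
  c14: CDB Add1=34; issue SUB r1<-Add1  regs: r0:25,r1:Add1,r2:Mul1,r3:34
  c15: issue ADD r0<-Add2  regs: r0:Add2,r1:Add1,r2:Mul1,r3:34
  c16: CDB Mul1=125  regs: r0:Add2,r1:Add1,r2:125,r3:34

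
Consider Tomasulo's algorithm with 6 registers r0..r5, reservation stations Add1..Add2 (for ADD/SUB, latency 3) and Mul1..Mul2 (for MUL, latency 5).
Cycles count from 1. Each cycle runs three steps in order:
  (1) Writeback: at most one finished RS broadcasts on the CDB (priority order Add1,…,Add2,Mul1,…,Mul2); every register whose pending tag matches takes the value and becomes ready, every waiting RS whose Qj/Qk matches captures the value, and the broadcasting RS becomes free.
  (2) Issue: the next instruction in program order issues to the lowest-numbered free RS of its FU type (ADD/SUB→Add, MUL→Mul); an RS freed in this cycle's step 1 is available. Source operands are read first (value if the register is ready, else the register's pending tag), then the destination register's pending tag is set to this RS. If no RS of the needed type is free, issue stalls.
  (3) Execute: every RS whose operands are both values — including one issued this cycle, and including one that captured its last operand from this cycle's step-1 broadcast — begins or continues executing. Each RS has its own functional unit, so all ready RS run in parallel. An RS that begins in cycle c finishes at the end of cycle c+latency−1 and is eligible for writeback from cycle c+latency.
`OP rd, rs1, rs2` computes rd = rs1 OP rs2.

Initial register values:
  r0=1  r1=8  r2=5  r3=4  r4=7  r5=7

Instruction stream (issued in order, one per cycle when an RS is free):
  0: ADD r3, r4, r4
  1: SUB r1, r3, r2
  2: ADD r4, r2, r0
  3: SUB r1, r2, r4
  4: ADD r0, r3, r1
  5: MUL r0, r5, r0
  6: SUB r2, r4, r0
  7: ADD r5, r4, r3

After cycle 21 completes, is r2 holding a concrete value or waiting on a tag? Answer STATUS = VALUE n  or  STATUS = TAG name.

c1: issue ADD r3<-Add1 | r0:1,r1:8,r2:5,r3:Add1,r4:7,r5:7
c2: issue SUB r1<-Add2 | r0:1,r1:Add2,r2:5,r3:Add1,r4:7,r5:7
c3: stall | r0:1,r1:Add2,r2:5,r3:Add1,r4:7,r5:7
c4: CDB Add1=14; issue ADD r4<-Add1 | r0:1,r1:Add2,r2:5,r3:14,r4:Add1,r5:7
c5: stall | r0:1,r1:Add2,r2:5,r3:14,r4:Add1,r5:7
c6: stall | r0:1,r1:Add2,r2:5,r3:14,r4:Add1,r5:7
c7: CDB Add1=6; issue SUB r1<-Add1 | r0:1,r1:Add1,r2:5,r3:14,r4:6,r5:7
c8: CDB Add2=9; issue ADD r0<-Add2 | r0:Add2,r1:Add1,r2:5,r3:14,r4:6,r5:7
c9: issue MUL r0<-Mul1 | r0:Mul1,r1:Add1,r2:5,r3:14,r4:6,r5:7
c10: CDB Add1=-1; issue SUB r2<-Add1 | r0:Mul1,r1:-1,r2:Add1,r3:14,r4:6,r5:7
c11: stall | r0:Mul1,r1:-1,r2:Add1,r3:14,r4:6,r5:7
c12: stall | r0:Mul1,r1:-1,r2:Add1,r3:14,r4:6,r5:7
c13: CDB Add2=13; issue ADD r5<-Add2 | r0:Mul1,r1:-1,r2:Add1,r3:14,r4:6,r5:Add2
c14: - | r0:Mul1,r1:-1,r2:Add1,r3:14,r4:6,r5:Add2
c15: - | r0:Mul1,r1:-1,r2:Add1,r3:14,r4:6,r5:Add2
c16: CDB Add2=20 | r0:Mul1,r1:-1,r2:Add1,r3:14,r4:6,r5:20
c17: - | r0:Mul1,r1:-1,r2:Add1,r3:14,r4:6,r5:20
c18: CDB Mul1=91 | r0:91,r1:-1,r2:Add1,r3:14,r4:6,r5:20
c19: - | r0:91,r1:-1,r2:Add1,r3:14,r4:6,r5:20
c20: - | r0:91,r1:-1,r2:Add1,r3:14,r4:6,r5:20
c21: CDB Add1=-85 | r0:91,r1:-1,r2:-85,r3:14,r4:6,r5:20

STATUS = VALUE -85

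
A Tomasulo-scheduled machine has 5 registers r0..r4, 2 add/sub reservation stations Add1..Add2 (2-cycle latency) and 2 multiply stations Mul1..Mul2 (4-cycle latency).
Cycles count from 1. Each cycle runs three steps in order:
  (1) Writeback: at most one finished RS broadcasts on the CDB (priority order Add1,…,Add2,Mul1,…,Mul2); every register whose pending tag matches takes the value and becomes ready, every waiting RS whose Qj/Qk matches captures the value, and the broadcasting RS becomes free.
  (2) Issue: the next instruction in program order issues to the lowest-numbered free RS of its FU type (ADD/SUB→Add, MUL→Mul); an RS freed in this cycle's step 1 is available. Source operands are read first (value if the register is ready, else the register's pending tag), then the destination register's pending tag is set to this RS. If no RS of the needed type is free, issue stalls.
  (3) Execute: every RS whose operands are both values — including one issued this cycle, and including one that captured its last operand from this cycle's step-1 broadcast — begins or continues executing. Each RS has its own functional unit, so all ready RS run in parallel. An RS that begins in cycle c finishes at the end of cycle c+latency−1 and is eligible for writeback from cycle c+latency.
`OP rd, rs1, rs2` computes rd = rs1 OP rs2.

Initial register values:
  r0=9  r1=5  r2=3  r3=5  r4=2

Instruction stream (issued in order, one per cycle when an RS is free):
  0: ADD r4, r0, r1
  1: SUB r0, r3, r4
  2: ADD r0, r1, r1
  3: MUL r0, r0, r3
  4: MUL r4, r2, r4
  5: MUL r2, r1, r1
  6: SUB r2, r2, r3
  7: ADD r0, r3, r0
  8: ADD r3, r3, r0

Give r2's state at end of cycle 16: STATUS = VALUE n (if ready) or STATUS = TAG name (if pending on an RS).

c1: issue ADD r4<-Add1 | r0:9,r1:5,r2:3,r3:5,r4:Add1
c2: issue SUB r0<-Add2 | r0:Add2,r1:5,r2:3,r3:5,r4:Add1
c3: CDB Add1=14; issue ADD r0<-Add1 | r0:Add1,r1:5,r2:3,r3:5,r4:14
c4: issue MUL r0<-Mul1 | r0:Mul1,r1:5,r2:3,r3:5,r4:14
c5: CDB Add1=10; issue MUL r4<-Mul2 | r0:Mul1,r1:5,r2:3,r3:5,r4:Mul2
c6: CDB Add2=-9; stall | r0:Mul1,r1:5,r2:3,r3:5,r4:Mul2
c7: stall | r0:Mul1,r1:5,r2:3,r3:5,r4:Mul2
c8: stall | r0:Mul1,r1:5,r2:3,r3:5,r4:Mul2
c9: CDB Mul1=50; issue MUL r2<-Mul1 | r0:50,r1:5,r2:Mul1,r3:5,r4:Mul2
c10: CDB Mul2=42; issue SUB r2<-Add1 | r0:50,r1:5,r2:Add1,r3:5,r4:42
c11: issue ADD r0<-Add2 | r0:Add2,r1:5,r2:Add1,r3:5,r4:42
c12: stall | r0:Add2,r1:5,r2:Add1,r3:5,r4:42
c13: CDB Add2=55; issue ADD r3<-Add2 | r0:55,r1:5,r2:Add1,r3:Add2,r4:42
c14: CDB Mul1=25 | r0:55,r1:5,r2:Add1,r3:Add2,r4:42
c15: CDB Add2=60 | r0:55,r1:5,r2:Add1,r3:60,r4:42
c16: CDB Add1=20 | r0:55,r1:5,r2:20,r3:60,r4:42

STATUS = VALUE 20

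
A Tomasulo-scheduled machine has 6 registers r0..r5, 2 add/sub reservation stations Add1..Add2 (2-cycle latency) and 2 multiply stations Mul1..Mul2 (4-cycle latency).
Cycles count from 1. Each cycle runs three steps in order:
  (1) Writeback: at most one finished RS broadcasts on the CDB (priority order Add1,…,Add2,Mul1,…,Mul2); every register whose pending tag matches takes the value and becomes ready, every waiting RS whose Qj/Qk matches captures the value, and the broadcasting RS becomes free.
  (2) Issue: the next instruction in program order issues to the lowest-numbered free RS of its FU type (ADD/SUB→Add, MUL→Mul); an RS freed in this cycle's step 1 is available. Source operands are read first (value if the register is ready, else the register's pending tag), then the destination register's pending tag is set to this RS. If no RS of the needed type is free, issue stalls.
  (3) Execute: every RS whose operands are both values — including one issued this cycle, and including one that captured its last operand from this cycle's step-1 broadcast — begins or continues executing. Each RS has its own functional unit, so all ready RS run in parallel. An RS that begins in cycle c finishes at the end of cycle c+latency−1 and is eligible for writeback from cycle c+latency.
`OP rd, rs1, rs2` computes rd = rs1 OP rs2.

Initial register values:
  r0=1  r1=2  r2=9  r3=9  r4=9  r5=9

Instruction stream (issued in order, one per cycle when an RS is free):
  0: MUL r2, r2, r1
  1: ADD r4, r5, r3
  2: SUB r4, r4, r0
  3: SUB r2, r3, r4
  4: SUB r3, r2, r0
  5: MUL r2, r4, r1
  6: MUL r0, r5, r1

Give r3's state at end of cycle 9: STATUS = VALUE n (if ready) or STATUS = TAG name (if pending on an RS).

cycle 1: issue MUL r2<-Mul1 // r0:1,r1:2,r2:Mul1,r3:9,r4:9,r5:9
cycle 2: issue ADD r4<-Add1 // r0:1,r1:2,r2:Mul1,r3:9,r4:Add1,r5:9
cycle 3: issue SUB r4<-Add2 // r0:1,r1:2,r2:Mul1,r3:9,r4:Add2,r5:9
cycle 4: CDB Add1=18; issue SUB r2<-Add1 // r0:1,r1:2,r2:Add1,r3:9,r4:Add2,r5:9
cycle 5: CDB Mul1=18; stall // r0:1,r1:2,r2:Add1,r3:9,r4:Add2,r5:9
cycle 6: CDB Add2=17; issue SUB r3<-Add2 // r0:1,r1:2,r2:Add1,r3:Add2,r4:17,r5:9
cycle 7: issue MUL r2<-Mul1 // r0:1,r1:2,r2:Mul1,r3:Add2,r4:17,r5:9
cycle 8: CDB Add1=-8; issue MUL r0<-Mul2 // r0:Mul2,r1:2,r2:Mul1,r3:Add2,r4:17,r5:9
cycle 9: - // r0:Mul2,r1:2,r2:Mul1,r3:Add2,r4:17,r5:9

STATUS = TAG Add2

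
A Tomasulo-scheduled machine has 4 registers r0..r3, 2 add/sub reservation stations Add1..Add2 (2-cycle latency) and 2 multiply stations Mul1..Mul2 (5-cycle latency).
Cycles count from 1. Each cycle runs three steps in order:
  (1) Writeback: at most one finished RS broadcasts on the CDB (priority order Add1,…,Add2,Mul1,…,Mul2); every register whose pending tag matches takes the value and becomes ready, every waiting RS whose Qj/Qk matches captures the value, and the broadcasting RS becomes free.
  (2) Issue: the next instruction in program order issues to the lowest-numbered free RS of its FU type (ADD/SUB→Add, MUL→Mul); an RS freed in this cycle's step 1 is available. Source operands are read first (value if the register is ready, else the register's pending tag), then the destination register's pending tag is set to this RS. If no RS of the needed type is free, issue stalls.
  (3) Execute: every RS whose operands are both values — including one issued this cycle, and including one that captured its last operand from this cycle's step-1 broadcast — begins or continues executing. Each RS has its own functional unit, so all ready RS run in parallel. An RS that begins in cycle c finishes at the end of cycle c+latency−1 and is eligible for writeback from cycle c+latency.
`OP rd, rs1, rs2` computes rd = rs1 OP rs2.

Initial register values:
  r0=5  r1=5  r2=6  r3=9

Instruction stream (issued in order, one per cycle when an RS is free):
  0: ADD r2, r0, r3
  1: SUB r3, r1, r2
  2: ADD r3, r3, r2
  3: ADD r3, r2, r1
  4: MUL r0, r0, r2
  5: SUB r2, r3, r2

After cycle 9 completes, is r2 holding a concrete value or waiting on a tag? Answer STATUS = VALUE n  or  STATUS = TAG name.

c1: issue ADD r2<-Add1 | r0:5,r1:5,r2:Add1,r3:9
c2: issue SUB r3<-Add2 | r0:5,r1:5,r2:Add1,r3:Add2
c3: CDB Add1=14; issue ADD r3<-Add1 | r0:5,r1:5,r2:14,r3:Add1
c4: stall | r0:5,r1:5,r2:14,r3:Add1
c5: CDB Add2=-9; issue ADD r3<-Add2 | r0:5,r1:5,r2:14,r3:Add2
c6: issue MUL r0<-Mul1 | r0:Mul1,r1:5,r2:14,r3:Add2
c7: CDB Add1=5; issue SUB r2<-Add1 | r0:Mul1,r1:5,r2:Add1,r3:Add2
c8: CDB Add2=19 | r0:Mul1,r1:5,r2:Add1,r3:19
c9: - | r0:Mul1,r1:5,r2:Add1,r3:19

STATUS = TAG Add1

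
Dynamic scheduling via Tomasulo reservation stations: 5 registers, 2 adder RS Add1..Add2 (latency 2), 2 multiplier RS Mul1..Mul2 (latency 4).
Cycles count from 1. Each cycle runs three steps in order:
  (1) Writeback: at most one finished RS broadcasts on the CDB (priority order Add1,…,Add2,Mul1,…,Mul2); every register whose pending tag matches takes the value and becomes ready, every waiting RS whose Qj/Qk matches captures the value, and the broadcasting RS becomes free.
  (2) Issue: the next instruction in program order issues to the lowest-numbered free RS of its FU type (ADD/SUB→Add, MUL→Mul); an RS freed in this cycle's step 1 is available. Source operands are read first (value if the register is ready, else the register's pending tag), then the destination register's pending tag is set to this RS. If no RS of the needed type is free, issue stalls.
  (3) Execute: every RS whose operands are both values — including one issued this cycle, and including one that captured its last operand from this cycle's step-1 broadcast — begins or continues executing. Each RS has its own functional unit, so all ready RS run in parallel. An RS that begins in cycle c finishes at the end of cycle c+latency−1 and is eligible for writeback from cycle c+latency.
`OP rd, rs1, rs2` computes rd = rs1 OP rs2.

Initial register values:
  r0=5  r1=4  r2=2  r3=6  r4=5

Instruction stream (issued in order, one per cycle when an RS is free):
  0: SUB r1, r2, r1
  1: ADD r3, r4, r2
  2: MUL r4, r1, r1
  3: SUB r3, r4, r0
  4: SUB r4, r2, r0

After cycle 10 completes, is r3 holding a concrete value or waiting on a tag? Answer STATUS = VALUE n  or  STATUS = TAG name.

STATUS = VALUE -1

c1: issue SUB r1<-Add1 | r0:5,r1:Add1,r2:2,r3:6,r4:5
c2: issue ADD r3<-Add2 | r0:5,r1:Add1,r2:2,r3:Add2,r4:5
c3: CDB Add1=-2; issue MUL r4<-Mul1 | r0:5,r1:-2,r2:2,r3:Add2,r4:Mul1
c4: CDB Add2=7; issue SUB r3<-Add1 | r0:5,r1:-2,r2:2,r3:Add1,r4:Mul1
c5: issue SUB r4<-Add2 | r0:5,r1:-2,r2:2,r3:Add1,r4:Add2
c6: - | r0:5,r1:-2,r2:2,r3:Add1,r4:Add2
c7: CDB Add2=-3 | r0:5,r1:-2,r2:2,r3:Add1,r4:-3
c8: CDB Mul1=4 | r0:5,r1:-2,r2:2,r3:Add1,r4:-3
c9: - | r0:5,r1:-2,r2:2,r3:Add1,r4:-3
c10: CDB Add1=-1 | r0:5,r1:-2,r2:2,r3:-1,r4:-3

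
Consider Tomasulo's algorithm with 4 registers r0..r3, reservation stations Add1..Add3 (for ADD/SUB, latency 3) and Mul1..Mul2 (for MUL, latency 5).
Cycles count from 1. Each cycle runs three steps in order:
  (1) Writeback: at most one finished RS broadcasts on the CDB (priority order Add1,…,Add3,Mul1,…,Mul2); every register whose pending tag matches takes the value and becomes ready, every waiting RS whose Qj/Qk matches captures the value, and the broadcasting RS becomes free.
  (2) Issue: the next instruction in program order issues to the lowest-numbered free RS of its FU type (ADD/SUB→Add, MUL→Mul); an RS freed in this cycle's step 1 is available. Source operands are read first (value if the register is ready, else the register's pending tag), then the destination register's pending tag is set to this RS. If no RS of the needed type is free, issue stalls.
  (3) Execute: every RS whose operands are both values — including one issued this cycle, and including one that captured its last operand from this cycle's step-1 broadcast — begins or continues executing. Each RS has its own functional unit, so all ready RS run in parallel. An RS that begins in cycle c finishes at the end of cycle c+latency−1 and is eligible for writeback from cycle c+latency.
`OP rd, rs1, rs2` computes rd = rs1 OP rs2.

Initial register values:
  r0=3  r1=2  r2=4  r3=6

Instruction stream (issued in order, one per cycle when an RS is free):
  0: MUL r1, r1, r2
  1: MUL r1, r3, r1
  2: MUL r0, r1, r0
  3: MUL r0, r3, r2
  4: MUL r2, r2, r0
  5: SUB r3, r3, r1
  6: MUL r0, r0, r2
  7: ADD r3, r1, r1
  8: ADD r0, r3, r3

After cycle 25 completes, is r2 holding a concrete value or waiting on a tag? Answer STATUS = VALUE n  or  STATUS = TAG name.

STATUS = VALUE 96

  c1: issue MUL r1<-Mul1  regs: r0:3,r1:Mul1,r2:4,r3:6
  c2: issue MUL r1<-Mul2  regs: r0:3,r1:Mul2,r2:4,r3:6
  c3: stall  regs: r0:3,r1:Mul2,r2:4,r3:6
  c4: stall  regs: r0:3,r1:Mul2,r2:4,r3:6
  c5: stall  regs: r0:3,r1:Mul2,r2:4,r3:6
  c6: CDB Mul1=8; issue MUL r0<-Mul1  regs: r0:Mul1,r1:Mul2,r2:4,r3:6
  c7: stall  regs: r0:Mul1,r1:Mul2,r2:4,r3:6
  c8: stall  regs: r0:Mul1,r1:Mul2,r2:4,r3:6
  c9: stall  regs: r0:Mul1,r1:Mul2,r2:4,r3:6
  c10: stall  regs: r0:Mul1,r1:Mul2,r2:4,r3:6
  c11: CDB Mul2=48; issue MUL r0<-Mul2  regs: r0:Mul2,r1:48,r2:4,r3:6
  c12: stall  regs: r0:Mul2,r1:48,r2:4,r3:6
  c13: stall  regs: r0:Mul2,r1:48,r2:4,r3:6
  c14: stall  regs: r0:Mul2,r1:48,r2:4,r3:6
  c15: stall  regs: r0:Mul2,r1:48,r2:4,r3:6
  c16: CDB Mul1=144; issue MUL r2<-Mul1  regs: r0:Mul2,r1:48,r2:Mul1,r3:6
  c17: CDB Mul2=24; issue SUB r3<-Add1  regs: r0:24,r1:48,r2:Mul1,r3:Add1
  c18: issue MUL r0<-Mul2  regs: r0:Mul2,r1:48,r2:Mul1,r3:Add1
  c19: issue ADD r3<-Add2  regs: r0:Mul2,r1:48,r2:Mul1,r3:Add2
  c20: CDB Add1=-42; issue ADD r0<-Add1  regs: r0:Add1,r1:48,r2:Mul1,r3:Add2
  c21: -  regs: r0:Add1,r1:48,r2:Mul1,r3:Add2
  c22: CDB Add2=96  regs: r0:Add1,r1:48,r2:Mul1,r3:96
  c23: CDB Mul1=96  regs: r0:Add1,r1:48,r2:96,r3:96
  c24: -  regs: r0:Add1,r1:48,r2:96,r3:96
  c25: CDB Add1=192  regs: r0:192,r1:48,r2:96,r3:96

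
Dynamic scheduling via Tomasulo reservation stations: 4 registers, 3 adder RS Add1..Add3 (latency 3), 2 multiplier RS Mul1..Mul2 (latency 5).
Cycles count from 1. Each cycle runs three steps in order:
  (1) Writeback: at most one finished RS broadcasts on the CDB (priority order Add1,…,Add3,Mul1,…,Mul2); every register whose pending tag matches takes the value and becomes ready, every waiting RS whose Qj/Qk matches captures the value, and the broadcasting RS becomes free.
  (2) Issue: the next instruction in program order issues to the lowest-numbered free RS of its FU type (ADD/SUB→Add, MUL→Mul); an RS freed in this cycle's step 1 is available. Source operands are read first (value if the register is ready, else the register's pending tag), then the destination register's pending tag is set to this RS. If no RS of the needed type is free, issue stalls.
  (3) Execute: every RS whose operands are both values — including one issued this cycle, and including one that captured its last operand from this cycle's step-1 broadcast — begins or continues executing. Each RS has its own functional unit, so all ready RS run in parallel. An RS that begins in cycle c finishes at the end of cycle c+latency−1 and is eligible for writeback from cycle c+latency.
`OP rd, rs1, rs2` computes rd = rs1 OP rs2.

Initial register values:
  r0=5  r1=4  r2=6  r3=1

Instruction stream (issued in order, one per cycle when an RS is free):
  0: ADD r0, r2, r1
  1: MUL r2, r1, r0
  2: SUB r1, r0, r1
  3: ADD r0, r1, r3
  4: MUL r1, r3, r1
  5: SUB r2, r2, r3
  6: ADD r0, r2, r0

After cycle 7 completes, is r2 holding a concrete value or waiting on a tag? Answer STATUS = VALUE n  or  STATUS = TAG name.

  c1: issue ADD r0<-Add1  regs: r0:Add1,r1:4,r2:6,r3:1
  c2: issue MUL r2<-Mul1  regs: r0:Add1,r1:4,r2:Mul1,r3:1
  c3: issue SUB r1<-Add2  regs: r0:Add1,r1:Add2,r2:Mul1,r3:1
  c4: CDB Add1=10; issue ADD r0<-Add1  regs: r0:Add1,r1:Add2,r2:Mul1,r3:1
  c5: issue MUL r1<-Mul2  regs: r0:Add1,r1:Mul2,r2:Mul1,r3:1
  c6: issue SUB r2<-Add3  regs: r0:Add1,r1:Mul2,r2:Add3,r3:1
  c7: CDB Add2=6; issue ADD r0<-Add2  regs: r0:Add2,r1:Mul2,r2:Add3,r3:1

STATUS = TAG Add3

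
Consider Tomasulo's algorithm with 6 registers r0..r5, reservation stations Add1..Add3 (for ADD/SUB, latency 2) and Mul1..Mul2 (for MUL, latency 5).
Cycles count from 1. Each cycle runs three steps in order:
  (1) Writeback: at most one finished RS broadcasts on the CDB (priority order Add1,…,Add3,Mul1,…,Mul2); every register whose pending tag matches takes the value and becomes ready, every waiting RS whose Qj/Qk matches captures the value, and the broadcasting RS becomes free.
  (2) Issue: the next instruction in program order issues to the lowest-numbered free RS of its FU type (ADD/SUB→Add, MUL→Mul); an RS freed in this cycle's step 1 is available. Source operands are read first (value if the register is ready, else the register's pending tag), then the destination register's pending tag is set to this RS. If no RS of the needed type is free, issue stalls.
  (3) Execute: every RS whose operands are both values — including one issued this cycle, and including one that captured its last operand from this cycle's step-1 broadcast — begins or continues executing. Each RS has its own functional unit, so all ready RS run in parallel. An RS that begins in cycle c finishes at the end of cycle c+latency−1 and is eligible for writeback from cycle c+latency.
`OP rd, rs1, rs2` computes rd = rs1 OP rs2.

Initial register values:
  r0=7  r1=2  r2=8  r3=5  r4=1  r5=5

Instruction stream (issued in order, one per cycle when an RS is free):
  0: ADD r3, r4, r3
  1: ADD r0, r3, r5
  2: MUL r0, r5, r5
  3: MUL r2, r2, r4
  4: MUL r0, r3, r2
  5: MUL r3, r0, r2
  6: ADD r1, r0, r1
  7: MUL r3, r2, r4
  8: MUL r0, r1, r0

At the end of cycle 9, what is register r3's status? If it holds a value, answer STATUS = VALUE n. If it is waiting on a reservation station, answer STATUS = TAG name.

STATUS = TAG Mul2

cycle 1: issue ADD r3<-Add1 // r0:7,r1:2,r2:8,r3:Add1,r4:1,r5:5
cycle 2: issue ADD r0<-Add2 // r0:Add2,r1:2,r2:8,r3:Add1,r4:1,r5:5
cycle 3: CDB Add1=6; issue MUL r0<-Mul1 // r0:Mul1,r1:2,r2:8,r3:6,r4:1,r5:5
cycle 4: issue MUL r2<-Mul2 // r0:Mul1,r1:2,r2:Mul2,r3:6,r4:1,r5:5
cycle 5: CDB Add2=11; stall // r0:Mul1,r1:2,r2:Mul2,r3:6,r4:1,r5:5
cycle 6: stall // r0:Mul1,r1:2,r2:Mul2,r3:6,r4:1,r5:5
cycle 7: stall // r0:Mul1,r1:2,r2:Mul2,r3:6,r4:1,r5:5
cycle 8: CDB Mul1=25; issue MUL r0<-Mul1 // r0:Mul1,r1:2,r2:Mul2,r3:6,r4:1,r5:5
cycle 9: CDB Mul2=8; issue MUL r3<-Mul2 // r0:Mul1,r1:2,r2:8,r3:Mul2,r4:1,r5:5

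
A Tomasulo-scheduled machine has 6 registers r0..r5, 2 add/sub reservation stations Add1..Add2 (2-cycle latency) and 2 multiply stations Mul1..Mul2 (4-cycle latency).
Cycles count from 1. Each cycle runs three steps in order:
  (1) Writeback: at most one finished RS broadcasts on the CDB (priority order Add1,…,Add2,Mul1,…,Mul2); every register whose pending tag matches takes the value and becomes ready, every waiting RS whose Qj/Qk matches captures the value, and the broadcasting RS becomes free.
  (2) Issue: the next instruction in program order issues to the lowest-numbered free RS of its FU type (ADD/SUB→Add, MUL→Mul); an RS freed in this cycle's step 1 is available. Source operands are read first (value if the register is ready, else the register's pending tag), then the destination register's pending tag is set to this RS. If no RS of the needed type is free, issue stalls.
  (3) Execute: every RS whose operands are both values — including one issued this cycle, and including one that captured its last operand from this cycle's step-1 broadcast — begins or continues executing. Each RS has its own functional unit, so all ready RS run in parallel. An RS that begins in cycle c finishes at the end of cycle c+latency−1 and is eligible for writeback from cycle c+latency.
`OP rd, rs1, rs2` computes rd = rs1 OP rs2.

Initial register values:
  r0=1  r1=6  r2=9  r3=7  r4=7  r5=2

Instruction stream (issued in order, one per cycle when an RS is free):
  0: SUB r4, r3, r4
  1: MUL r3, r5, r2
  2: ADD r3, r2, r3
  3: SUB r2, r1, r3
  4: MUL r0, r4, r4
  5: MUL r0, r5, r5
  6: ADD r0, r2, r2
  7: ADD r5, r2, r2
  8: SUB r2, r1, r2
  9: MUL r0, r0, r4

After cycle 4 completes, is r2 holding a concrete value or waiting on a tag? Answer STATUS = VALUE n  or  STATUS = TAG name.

cycle 1: issue SUB r4<-Add1 // r0:1,r1:6,r2:9,r3:7,r4:Add1,r5:2
cycle 2: issue MUL r3<-Mul1 // r0:1,r1:6,r2:9,r3:Mul1,r4:Add1,r5:2
cycle 3: CDB Add1=0; issue ADD r3<-Add1 // r0:1,r1:6,r2:9,r3:Add1,r4:0,r5:2
cycle 4: issue SUB r2<-Add2 // r0:1,r1:6,r2:Add2,r3:Add1,r4:0,r5:2

STATUS = TAG Add2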